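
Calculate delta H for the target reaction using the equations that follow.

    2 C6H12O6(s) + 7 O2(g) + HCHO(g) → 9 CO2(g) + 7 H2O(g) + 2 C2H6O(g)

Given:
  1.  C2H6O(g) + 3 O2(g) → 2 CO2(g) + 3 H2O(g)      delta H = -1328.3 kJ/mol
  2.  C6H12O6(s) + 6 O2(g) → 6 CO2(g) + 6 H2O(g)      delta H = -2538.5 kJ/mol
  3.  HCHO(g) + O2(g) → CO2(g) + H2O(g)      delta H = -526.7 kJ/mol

eq. 1 reversed and × 2 (C2H6O(g) must end up as a product; ×2 to match 2 C2H6O(g) in the target): (-2)·(-1328.3) = +2656.6 kJ/mol
eq. 2 × 2 (scale by 2 for the 2 C6H12O6(s)): (2)·(-2538.5) = -5077.0 kJ/mol
eq. 3 as written (HCHO(g) already on the reactant side): -526.7 kJ/mol
delta H = (+2656.6) + (-5077.0) + (-526.7) = -2947.1 kJ/mol

delta H = -2947.1 kJ/mol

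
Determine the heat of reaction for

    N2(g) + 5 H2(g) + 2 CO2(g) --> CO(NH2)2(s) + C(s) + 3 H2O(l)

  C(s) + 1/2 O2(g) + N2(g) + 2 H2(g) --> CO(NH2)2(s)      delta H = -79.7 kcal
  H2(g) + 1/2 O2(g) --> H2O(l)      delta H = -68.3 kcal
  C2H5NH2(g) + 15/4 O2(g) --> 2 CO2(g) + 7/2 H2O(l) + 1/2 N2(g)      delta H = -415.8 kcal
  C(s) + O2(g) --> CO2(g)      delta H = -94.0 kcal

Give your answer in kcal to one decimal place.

delta H = -96.6 kcal

equation 1 as written: -79.7 kcal
equation 2 × 3: (3)·(-68.3) = -204.9 kcal
equation 3: not needed.
equation 4 reversed and × 2: (-2)·(-94.0) = +188.0 kcal
Since enthalpy is a state function, delta H = (-79.7) + (-204.9) + (+188.0) = -96.6 kcal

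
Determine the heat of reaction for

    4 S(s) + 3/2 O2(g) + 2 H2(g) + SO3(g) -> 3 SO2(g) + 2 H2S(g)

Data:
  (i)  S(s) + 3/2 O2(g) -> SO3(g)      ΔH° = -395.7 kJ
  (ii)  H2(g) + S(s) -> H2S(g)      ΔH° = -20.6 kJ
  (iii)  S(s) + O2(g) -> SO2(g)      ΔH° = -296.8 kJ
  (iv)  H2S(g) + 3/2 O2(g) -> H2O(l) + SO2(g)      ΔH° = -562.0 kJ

ΔH° = -535.9 kJ

(i) reversed: +395.7 kJ
(ii) × 2: (2)·(-20.6) = -41.2 kJ
(iii) × 3: (3)·(-296.8) = -890.4 kJ
(iv): not needed.
Summing the manipulated equations, ΔH° = (-1)·(-395.7) + (2)·(-20.6) + (3)·(-296.8) = -535.9 kJ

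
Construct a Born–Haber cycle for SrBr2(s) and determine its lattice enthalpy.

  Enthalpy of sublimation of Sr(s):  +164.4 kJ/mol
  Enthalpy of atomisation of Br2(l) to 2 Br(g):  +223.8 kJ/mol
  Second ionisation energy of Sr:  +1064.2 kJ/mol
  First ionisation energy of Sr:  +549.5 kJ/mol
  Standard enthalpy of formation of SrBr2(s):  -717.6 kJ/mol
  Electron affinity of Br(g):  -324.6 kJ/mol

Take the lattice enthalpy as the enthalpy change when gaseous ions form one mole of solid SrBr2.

ΔHf° = 1·ΔHsub + 1·(ΣIE) + 1·D(Br2) + 2·EA + U
-717.6 = 1·(+164.4) + 1·(+1613.7) + 1·(+223.8) + 2·(-324.6) + U
U = -717.6 − (+1352.7) = -2070.3 kJ/mol

U = -2070.3 kJ/mol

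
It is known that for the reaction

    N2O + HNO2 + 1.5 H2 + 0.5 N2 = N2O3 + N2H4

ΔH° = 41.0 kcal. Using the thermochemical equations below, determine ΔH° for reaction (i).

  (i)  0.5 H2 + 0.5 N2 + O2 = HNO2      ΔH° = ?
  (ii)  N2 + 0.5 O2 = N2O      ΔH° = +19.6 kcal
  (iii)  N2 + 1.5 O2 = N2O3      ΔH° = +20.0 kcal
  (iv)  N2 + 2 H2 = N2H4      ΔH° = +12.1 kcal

ΔH° = -28.5 kcal

(i) reversed: contributes −x
(ii) reversed: -19.6 kcal
(iii) as written: +20.0 kcal
(iv) as written: +12.1 kcal
+41.0 = (-19.6) + (+20.0) + (+12.1) − x
x = (+41.0 − (+12.5)) / (-1) = -28.5 kcal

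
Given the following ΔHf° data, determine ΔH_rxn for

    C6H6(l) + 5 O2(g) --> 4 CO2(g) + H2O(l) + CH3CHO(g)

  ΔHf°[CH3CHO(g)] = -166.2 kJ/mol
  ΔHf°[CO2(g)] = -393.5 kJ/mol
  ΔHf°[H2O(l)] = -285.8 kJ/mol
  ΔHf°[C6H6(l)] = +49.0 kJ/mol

Products: 4·(-393.5) + 1·(-285.8) + 1·(-166.2) = -2026.0
Reactants: 1·(+49.0) + 5·(+0.0) = +49.0
ΔH_rxn = (-2026.0) − (+49.0) = -2075.0 kJ/mol

ΔH_rxn = -2075.0 kJ/mol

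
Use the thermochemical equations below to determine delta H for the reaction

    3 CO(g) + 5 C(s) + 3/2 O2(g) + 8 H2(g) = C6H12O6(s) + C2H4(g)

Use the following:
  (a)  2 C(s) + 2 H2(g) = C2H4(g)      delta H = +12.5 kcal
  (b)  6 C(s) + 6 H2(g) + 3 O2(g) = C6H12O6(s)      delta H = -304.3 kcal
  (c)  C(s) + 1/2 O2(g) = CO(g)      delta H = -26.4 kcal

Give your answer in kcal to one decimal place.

(a) as written (C2H4(g) already on the product side): +12.5 kcal
(b) as written (C6H12O6(s) already on the product side): -304.3 kcal
(c) reversed and × 3 (CO(g) must end up as a reactant; ×3 to match 3 CO(g) in the target): (-3)·(-26.4) = +79.2 kcal
Summing the manipulated equations, delta H = (+12.5) + (-304.3) + (+79.2) = -212.6 kcal

delta H = -212.6 kcal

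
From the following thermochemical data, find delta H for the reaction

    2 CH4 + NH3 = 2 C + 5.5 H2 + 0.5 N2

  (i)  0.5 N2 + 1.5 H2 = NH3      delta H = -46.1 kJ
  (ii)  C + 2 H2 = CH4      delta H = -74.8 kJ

delta H = 195.7 kJ

(i) reversed: +46.1 kJ
(ii) reversed and × 2: (-2)·(-74.8) = +149.6 kJ
Combining the equations, delta H = (+46.1) + (+149.6) = 195.7 kJ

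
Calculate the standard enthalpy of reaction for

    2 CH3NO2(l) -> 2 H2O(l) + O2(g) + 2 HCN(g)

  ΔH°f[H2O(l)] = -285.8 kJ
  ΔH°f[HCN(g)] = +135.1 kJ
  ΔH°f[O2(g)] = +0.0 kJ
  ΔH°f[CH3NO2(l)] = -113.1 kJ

ΔH°rxn = Σ nΔHf°(products) − Σ nΔHf°(reactants).
Products: 2·(-285.8) + 1·(+0.0) + 2·(+135.1) = -301.4
Reactants: 2·(-113.1) = -226.2
ΔH°rxn = (-301.4) − (-226.2) = -75.2 kJ

ΔH°rxn = -75.2 kJ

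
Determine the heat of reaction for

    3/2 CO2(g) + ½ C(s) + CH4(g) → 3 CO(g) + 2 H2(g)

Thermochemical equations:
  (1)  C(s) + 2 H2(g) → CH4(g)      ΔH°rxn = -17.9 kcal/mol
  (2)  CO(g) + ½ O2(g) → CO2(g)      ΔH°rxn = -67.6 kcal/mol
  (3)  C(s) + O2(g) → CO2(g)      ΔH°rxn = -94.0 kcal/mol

ΔH°rxn = 79.7 kcal/mol

(1) reversed: +17.9 kcal/mol
(2) reversed and × 3: (-3)·(-67.6) = +202.8 kcal/mol
(3) × 3/2: (3/2)·(-94.0) = -141.0 kcal/mol
Summing the manipulated equations, ΔH°rxn = (+17.9) + (+202.8) + (-141.0) = 79.7 kcal/mol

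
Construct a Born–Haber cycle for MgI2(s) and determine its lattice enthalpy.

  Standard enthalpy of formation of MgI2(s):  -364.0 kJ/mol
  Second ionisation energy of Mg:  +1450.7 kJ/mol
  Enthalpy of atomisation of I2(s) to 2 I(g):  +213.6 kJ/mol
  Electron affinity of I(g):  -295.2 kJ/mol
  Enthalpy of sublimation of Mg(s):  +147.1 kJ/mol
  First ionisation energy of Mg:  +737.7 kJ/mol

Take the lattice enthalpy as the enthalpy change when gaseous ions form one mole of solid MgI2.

U = -2322.7 kJ/mol

ΔHf° = 1·ΔHsub + 1·(ΣIE) + 1·D(I2) + 2·EA + U
-364.0 = 1·(+147.1) + 1·(+2188.4) + 1·(+213.6) + 2·(-295.2) + U
U = -364.0 − (+1958.7) = -2322.7 kJ/mol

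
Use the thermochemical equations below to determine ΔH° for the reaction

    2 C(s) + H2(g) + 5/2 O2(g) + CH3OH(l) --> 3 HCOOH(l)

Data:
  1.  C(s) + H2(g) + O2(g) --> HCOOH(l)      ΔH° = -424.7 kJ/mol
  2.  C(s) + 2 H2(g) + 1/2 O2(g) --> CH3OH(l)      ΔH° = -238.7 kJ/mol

eq. 1 × 3 (scale by 3 for the 3 HCOOH(l)): (3)·(-424.7) = -1274.1 kJ/mol
eq. 2 reversed (CH3OH(l) must end up as a reactant): +238.7 kJ/mol
ΔH° = (3)·(-424.7) + (-1)·(-238.7) = -1035.4 kJ/mol

ΔH° = -1035.4 kJ/mol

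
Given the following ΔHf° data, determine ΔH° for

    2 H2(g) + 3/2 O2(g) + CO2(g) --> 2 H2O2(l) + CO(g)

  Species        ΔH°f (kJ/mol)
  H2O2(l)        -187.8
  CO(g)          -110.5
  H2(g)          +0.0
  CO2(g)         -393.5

ΔH° = -92.6 kJ/mol

Products: 2·(-187.8) + 1·(-110.5) = -486.1
Reactants: 2·(+0.0) + 3/2·(+0.0) + 1·(-393.5) = -393.5
ΔH° = (-486.1) − (-393.5) = -92.6 kJ/mol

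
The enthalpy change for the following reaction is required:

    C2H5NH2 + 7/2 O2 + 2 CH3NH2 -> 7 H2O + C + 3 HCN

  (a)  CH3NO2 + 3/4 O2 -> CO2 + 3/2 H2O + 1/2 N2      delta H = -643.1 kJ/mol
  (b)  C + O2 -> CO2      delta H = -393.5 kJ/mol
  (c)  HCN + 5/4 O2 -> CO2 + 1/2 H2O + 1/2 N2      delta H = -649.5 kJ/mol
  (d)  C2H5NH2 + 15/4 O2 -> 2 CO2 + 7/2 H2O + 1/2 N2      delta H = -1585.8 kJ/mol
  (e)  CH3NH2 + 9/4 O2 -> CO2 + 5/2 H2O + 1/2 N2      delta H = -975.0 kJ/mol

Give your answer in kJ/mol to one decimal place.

delta H = -1193.8 kJ/mol

(a): not needed.
(b) reversed: +393.5 kJ/mol
(c) reversed and × 3: (-3)·(-649.5) = +1948.5 kJ/mol
(d) as written: -1585.8 kJ/mol
(e) × 2: (2)·(-975.0) = -1950.0 kJ/mol
delta H = (-1)·(-393.5) + (-3)·(-649.5) + (1)·(-1585.8) + (2)·(-975.0) = -1193.8 kJ/mol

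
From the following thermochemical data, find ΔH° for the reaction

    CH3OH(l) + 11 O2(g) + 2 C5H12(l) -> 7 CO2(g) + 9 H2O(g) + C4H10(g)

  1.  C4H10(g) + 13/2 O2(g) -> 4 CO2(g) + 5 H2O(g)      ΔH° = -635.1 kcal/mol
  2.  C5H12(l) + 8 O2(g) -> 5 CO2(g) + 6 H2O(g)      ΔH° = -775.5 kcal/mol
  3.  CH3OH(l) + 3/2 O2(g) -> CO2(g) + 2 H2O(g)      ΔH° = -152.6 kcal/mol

ΔH° = -1068.5 kcal/mol

eq. 1 reversed (C4H10(g) must end up as a product): +635.1 kcal/mol
eq. 2 × 2 (scale by 2 for the 2 C5H12(l)): (2)·(-775.5) = -1551.0 kcal/mol
eq. 3 as written (CH3OH(l) already on the reactant side): -152.6 kcal/mol
ΔH° = (+635.1) + (-1551.0) + (-152.6) = -1068.5 kcal/mol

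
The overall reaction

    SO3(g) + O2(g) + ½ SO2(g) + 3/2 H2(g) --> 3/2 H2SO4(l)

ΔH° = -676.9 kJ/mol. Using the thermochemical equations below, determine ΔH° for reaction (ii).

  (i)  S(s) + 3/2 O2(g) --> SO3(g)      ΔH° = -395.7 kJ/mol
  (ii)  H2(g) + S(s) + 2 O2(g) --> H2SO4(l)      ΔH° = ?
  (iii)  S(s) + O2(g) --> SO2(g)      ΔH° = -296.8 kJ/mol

ΔH° = -814.0 kJ/mol

(i) reversed (reverse to put SO3(g) on the reactant side): +395.7 kJ/mol
(ii) × 3/2 (scale by 3/2 for the 3/2 H2SO4(l)): contributes 3/2·x
(iii) reversed and × 1/2 (SO2(g) must end up as a reactant; scale by 1/2 for the 1/2 SO2(g)): (-1/2)·(-296.8) = +148.4 kJ/mol
-676.9 = (+395.7) + (+148.4) + 3/2·x
x = (-676.9 − (+544.1)) / (3/2) = -814.0 kJ/mol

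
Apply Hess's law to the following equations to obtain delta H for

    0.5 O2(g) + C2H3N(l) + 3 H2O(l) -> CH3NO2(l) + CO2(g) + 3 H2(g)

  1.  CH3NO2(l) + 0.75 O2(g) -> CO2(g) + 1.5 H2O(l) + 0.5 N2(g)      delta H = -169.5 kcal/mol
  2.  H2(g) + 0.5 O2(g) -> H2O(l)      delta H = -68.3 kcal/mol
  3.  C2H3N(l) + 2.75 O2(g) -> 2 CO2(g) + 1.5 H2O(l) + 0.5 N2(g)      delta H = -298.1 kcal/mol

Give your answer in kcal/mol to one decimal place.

eq. 1 reversed: +169.5 kcal/mol
eq. 2 reversed and × 3: (-3)·(-68.3) = +204.9 kcal/mol
eq. 3 as written: -298.1 kcal/mol
Combining the equations, delta H = (-1)·(-169.5) + (-3)·(-68.3) + (1)·(-298.1) = 76.3 kcal/mol

delta H = 76.3 kcal/mol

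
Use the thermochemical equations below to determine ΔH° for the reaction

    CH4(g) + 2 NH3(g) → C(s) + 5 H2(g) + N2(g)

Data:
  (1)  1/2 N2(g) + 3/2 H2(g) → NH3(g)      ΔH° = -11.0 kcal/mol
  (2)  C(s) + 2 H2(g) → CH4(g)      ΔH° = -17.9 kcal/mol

(1) reversed and × 2: (-2)·(-11.0) = +22.0 kcal/mol
(2) reversed: +17.9 kcal/mol
Summing the manipulated equations, ΔH° = (+22.0) + (+17.9) = 39.9 kcal/mol

ΔH° = 39.9 kcal/mol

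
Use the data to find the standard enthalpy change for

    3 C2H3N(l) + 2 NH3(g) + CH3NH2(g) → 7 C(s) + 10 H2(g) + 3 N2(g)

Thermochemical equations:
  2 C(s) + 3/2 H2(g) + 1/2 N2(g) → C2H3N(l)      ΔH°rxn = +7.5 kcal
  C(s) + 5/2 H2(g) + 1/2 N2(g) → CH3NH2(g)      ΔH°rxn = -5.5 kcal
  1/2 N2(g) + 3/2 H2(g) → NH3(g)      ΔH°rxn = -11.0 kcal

ΔH°rxn = 5.0 kcal

equation 1 reversed and × 3 (reverse to put C2H3N(l) on the reactant side; ×3 to match 3 C2H3N(l) in the target): (-3)·(+7.5) = -22.5 kcal
equation 2 reversed (reverse to put CH3NH2(g) on the reactant side): +5.5 kcal
equation 3 reversed and × 2 (reverse to put NH3(g) on the reactant side; scale by 2 for the 2 NH3(g)): (-2)·(-11.0) = +22.0 kcal
Combining the equations, ΔH°rxn = (-3)·(+7.5) + (-1)·(-5.5) + (-2)·(-11.0) = 5.0 kcal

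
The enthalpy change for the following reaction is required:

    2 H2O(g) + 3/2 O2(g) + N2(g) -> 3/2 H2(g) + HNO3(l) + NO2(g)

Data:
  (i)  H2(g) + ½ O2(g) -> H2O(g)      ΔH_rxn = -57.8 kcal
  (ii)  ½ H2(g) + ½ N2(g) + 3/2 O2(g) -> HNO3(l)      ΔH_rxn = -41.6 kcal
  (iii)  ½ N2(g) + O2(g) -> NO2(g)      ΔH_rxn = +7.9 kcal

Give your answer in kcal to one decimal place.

ΔH_rxn = 81.9 kcal

(i) reversed and × 2: (-2)·(-57.8) = +115.6 kcal
(ii) as written: -41.6 kcal
(iii) as written: +7.9 kcal
Summing the manipulated equations, ΔH_rxn = (-2)·(-57.8) + (1)·(-41.6) + (1)·(+7.9) = 81.9 kcal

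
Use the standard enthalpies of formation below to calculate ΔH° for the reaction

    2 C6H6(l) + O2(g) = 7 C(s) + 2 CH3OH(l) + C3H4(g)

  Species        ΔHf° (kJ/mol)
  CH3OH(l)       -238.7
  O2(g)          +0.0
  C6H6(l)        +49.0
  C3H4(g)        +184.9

ΔH° = -390.5 kJ/mol

Products: 7·(+0.0) + 2·(-238.7) + 1·(+184.9) = -292.5
Reactants: 2·(+49.0) + 1·(+0.0) = +98.0
ΔH° = (-292.5) − (+98.0) = -390.5 kJ/mol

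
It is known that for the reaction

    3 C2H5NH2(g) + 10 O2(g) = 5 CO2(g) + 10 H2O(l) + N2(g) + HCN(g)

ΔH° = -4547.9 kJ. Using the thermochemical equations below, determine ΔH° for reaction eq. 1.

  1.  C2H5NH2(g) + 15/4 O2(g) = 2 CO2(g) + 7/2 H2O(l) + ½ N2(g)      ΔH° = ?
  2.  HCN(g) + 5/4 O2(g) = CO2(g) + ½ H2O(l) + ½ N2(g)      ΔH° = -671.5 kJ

eq. 1 × 3: contributes 3·x
eq. 2 reversed: +671.5 kJ
-4547.9 = (+671.5) + 3·x
x = (-4547.9 − (+671.5)) / (3) = -1739.8 kJ

ΔH° = -1739.8 kJ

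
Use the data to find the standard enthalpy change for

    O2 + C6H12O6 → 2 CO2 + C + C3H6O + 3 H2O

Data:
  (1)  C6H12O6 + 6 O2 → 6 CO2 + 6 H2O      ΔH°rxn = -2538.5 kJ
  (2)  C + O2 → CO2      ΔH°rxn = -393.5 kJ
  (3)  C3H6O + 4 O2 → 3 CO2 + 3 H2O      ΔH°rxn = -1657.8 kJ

ΔH°rxn = -487.2 kJ

(1) as written: -2538.5 kJ
(2) reversed: +393.5 kJ
(3) reversed: +1657.8 kJ
ΔH°rxn = (-2538.5) + (+393.5) + (+1657.8) = -487.2 kJ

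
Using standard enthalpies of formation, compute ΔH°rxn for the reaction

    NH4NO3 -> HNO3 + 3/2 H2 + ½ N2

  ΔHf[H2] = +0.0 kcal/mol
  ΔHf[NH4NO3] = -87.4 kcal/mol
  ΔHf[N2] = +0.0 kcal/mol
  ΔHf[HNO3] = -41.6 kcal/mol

Products: 1·(-41.6) + 3/2·(+0.0) + 1/2·(+0.0) = -41.6
Reactants: 1·(-87.4) = -87.4
ΔH°rxn = (-41.6) − (-87.4) = 45.8 kcal/mol

ΔH°rxn = 45.8 kcal/mol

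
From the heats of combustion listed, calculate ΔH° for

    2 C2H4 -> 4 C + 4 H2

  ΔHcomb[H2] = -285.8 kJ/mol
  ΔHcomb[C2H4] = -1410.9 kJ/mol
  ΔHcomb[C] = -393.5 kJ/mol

With combustion enthalpies, reactants minus products:
= [2·(-1410.9)] − [4·(-393.5) + 4·(-285.8)]
= -104.6 kJ/mol

ΔH° = -104.6 kJ/mol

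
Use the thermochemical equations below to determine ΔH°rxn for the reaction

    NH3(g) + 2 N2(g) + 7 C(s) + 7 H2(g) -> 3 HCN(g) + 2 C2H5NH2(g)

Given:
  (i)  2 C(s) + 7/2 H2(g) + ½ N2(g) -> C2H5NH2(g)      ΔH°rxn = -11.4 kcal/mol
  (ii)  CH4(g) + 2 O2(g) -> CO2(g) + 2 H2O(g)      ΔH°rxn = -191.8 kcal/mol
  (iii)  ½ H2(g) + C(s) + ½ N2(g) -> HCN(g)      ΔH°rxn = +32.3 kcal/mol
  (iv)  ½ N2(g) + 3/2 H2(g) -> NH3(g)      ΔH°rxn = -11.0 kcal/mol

(i) × 2: (2)·(-11.4) = -22.8 kcal/mol
(ii): not needed.
(iii) × 3: (3)·(+32.3) = +96.9 kcal/mol
(iv) reversed: +11.0 kcal/mol
Summing the manipulated equations, ΔH°rxn = (2)·(-11.4) + (3)·(+32.3) + (-1)·(-11.0) = 85.1 kcal/mol

ΔH°rxn = 85.1 kcal/mol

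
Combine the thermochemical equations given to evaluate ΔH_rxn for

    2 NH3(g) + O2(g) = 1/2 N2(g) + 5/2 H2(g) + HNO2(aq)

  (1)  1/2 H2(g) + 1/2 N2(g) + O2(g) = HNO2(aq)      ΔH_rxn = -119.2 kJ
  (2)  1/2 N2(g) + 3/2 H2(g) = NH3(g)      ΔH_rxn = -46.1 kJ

ΔH_rxn = -27.0 kJ

(1) as written: -119.2 kJ
(2) reversed and × 2: (-2)·(-46.1) = +92.2 kJ
By Hess's law, ΔH_rxn = (1)·(-119.2) + (-2)·(-46.1) = -27.0 kJ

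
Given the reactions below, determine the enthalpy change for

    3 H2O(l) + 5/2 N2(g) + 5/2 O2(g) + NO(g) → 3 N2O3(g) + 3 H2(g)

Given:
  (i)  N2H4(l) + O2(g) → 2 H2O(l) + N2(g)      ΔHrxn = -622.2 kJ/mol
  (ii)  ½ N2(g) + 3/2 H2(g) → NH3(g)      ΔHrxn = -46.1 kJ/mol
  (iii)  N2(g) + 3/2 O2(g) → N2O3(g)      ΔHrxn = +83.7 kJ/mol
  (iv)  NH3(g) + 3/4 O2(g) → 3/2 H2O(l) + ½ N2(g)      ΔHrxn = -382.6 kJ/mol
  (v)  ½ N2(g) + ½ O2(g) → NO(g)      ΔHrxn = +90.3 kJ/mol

ΔHrxn = 1018.2 kJ/mol

(i): not needed (N2H4(l) appears nowhere else).
(ii) reversed and × 2 (reverse to put H2(g) on the product side; ×2 to match 3 H2(g) in the target): (-2)·(-46.1) = +92.2 kJ/mol
(iii) × 3 (×3 to match 3 N2O3(g) in the target): (3)·(+83.7) = +251.1 kJ/mol
(iv) reversed and × 2: (-2)·(-382.6) = +765.2 kJ/mol
(v) reversed (reverse to put NO(g) on the reactant side): -90.3 kJ/mol
Summing the manipulated equations, ΔHrxn = (+92.2) + (+251.1) + (+765.2) + (-90.3) = 1018.2 kJ/mol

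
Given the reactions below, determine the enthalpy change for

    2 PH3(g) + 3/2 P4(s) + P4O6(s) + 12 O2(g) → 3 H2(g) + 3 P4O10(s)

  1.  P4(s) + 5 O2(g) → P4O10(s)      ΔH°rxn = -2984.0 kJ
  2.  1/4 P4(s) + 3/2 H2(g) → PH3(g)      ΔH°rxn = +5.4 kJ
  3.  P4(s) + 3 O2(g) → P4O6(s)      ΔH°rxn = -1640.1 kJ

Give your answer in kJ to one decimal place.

ΔH°rxn = -7322.7 kJ

eq. 1 × 3 (scale by 3 for the 3 P4O10(s)): (3)·(-2984.0) = -8952.0 kJ
eq. 2 reversed and × 2 (reverse to put PH3(g) on the reactant side; scale by 2 for the 2 PH3(g)): (-2)·(+5.4) = -10.8 kJ
eq. 3 reversed (P4O6(s) must end up as a reactant): +1640.1 kJ
By Hess's law, ΔH°rxn = (-8952.0) + (-10.8) + (+1640.1) = -7322.7 kJ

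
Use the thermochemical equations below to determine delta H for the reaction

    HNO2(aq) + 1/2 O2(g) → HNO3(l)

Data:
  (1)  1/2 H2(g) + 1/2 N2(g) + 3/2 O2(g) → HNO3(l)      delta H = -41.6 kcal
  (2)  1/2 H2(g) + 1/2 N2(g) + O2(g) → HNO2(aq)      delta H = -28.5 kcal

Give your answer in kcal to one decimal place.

delta H = -13.1 kcal

(1) as written: -41.6 kcal
(2) reversed: +28.5 kcal
Since enthalpy is a state function, delta H = (1)·(-41.6) + (-1)·(-28.5) = -13.1 kcal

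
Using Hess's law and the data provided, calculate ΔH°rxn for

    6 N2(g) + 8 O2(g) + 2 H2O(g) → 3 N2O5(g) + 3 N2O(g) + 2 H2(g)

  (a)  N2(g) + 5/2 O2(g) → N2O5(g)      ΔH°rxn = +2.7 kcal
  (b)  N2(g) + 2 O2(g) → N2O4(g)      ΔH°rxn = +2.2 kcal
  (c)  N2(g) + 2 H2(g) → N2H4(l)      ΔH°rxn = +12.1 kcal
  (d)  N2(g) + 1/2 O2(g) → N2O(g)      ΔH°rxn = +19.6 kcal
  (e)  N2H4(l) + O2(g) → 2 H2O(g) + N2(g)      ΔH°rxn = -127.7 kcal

ΔH°rxn = 182.5 kcal

(a) × 3: (3)·(+2.7) = +8.1 kcal
(b): not needed.
(c) reversed: -12.1 kcal
(d) × 3: (3)·(+19.6) = +58.8 kcal
(e) reversed: +127.7 kcal
ΔH°rxn = (+8.1) + (-12.1) + (+58.8) + (+127.7) = 182.5 kcal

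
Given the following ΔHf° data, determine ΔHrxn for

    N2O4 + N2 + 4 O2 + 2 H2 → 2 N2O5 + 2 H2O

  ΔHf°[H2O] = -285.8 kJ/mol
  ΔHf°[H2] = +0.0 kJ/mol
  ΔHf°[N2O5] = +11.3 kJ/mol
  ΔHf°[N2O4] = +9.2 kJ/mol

ΔHrxn = -558.2 kJ/mol

Products: 2·(+11.3) + 2·(-285.8) = -549.0
Reactants: 1·(+9.2) + 1·(+0.0) + 4·(+0.0) + 2·(+0.0) = +9.2
ΔHrxn = (-549.0) − (+9.2) = -558.2 kJ/mol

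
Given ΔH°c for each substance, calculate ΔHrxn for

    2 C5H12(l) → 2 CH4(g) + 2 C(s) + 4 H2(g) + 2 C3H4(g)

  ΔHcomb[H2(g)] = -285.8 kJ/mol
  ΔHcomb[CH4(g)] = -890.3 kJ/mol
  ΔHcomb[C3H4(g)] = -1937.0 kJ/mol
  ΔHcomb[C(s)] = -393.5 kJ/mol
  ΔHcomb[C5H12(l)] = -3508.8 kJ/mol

Using ΔH = Σ nΔHc°(reactants) − Σ nΔHc°(products):
= [2·(-3508.8)] − [2·(-890.3) + 2·(-393.5) + 4·(-285.8) + 2·(-1937.0)]
= 567.2 kJ/mol

ΔHrxn = 567.2 kJ/mol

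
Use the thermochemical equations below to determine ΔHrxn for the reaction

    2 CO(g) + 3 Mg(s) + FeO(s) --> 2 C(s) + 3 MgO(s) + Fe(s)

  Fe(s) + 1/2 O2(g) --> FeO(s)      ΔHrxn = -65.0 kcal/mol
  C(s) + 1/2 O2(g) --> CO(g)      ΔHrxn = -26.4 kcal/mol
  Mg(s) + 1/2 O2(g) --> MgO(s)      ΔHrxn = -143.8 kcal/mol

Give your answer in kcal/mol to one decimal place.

equation 1 reversed (FeO(s) must end up as a reactant): +65.0 kcal/mol
equation 2 reversed and × 2 (CO(g) must end up as a reactant; scale by 2 for the 2 CO(g)): (-2)·(-26.4) = +52.8 kcal/mol
equation 3 × 3 (scale by 3 for the 3 MgO(s)): (3)·(-143.8) = -431.4 kcal/mol
Combining the equations, ΔHrxn = (+65.0) + (+52.8) + (-431.4) = -313.6 kcal/mol

ΔHrxn = -313.6 kcal/mol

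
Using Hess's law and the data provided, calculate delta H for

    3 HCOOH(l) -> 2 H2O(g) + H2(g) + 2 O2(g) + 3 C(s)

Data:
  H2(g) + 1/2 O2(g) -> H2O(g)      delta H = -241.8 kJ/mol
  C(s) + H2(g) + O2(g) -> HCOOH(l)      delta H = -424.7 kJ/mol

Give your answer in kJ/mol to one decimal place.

delta H = 790.5 kJ/mol

equation 1 × 2: (2)·(-241.8) = -483.6 kJ/mol
equation 2 reversed and × 3: (-3)·(-424.7) = +1274.1 kJ/mol
Since enthalpy is a state function, delta H = (-483.6) + (+1274.1) = 790.5 kJ/mol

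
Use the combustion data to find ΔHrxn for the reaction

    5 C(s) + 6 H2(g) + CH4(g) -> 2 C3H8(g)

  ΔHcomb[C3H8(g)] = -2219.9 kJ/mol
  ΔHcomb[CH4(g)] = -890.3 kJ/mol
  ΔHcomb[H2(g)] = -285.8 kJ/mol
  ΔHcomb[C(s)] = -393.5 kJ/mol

Using ΔH = Σ nΔHc°(reactants) − Σ nΔHc°(products):
= [5·(-393.5) + 6·(-285.8) + 1·(-890.3)] − [2·(-2219.9)]
= -132.8 kJ/mol

ΔHrxn = -132.8 kJ/mol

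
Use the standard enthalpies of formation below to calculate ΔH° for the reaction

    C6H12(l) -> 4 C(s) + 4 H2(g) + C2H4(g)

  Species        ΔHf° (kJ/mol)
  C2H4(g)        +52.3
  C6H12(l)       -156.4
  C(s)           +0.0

ΔH° = 208.7 kJ/mol

Products: 4·(+0.0) + 4·(+0.0) + 1·(+52.3) = +52.3
Reactants: 1·(-156.4) = -156.4
ΔH° = (+52.3) − (-156.4) = 208.7 kJ/mol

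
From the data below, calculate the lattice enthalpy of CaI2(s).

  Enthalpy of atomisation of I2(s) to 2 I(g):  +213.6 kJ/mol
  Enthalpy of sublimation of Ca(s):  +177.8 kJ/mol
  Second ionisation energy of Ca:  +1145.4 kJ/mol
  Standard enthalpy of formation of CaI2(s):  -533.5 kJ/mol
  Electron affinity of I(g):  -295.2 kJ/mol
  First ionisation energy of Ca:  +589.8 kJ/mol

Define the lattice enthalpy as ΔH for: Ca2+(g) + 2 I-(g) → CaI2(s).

U = -2069.7 kJ/mol

ΔHf° = 1·ΔHsub + 1·(ΣIE) + 1·D(I2) + 2·EA + U
-533.5 = 1·(+177.8) + 1·(+1735.2) + 1·(+213.6) + 2·(-295.2) + U
U = -533.5 − (+1536.2) = -2069.7 kJ/mol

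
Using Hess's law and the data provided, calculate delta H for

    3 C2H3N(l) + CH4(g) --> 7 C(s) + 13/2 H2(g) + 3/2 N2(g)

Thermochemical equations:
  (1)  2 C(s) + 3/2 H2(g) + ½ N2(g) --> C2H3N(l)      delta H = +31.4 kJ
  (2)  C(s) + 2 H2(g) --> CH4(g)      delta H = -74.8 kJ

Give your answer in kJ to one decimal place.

delta H = -19.4 kJ

(1) reversed and × 3 (reverse to put C2H3N(l) on the reactant side; ×3 to match 3 C2H3N(l) in the target): (-3)·(+31.4) = -94.2 kJ
(2) reversed (reverse to put CH4(g) on the reactant side): +74.8 kJ
delta H = (-3)·(+31.4) + (-1)·(-74.8) = -19.4 kJ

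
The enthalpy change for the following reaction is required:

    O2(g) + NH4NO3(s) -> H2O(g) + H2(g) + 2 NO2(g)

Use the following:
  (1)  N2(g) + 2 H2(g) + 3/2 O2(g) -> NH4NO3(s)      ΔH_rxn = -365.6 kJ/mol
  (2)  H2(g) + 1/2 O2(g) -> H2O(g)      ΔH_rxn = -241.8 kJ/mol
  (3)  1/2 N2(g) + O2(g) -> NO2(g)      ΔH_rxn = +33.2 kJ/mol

ΔH_rxn = 190.2 kJ/mol

(1) reversed: +365.6 kJ/mol
(2) as written: -241.8 kJ/mol
(3) × 2: (2)·(+33.2) = +66.4 kJ/mol
Combining the equations, ΔH_rxn = (-1)·(-365.6) + (1)·(-241.8) + (2)·(+33.2) = 190.2 kJ/mol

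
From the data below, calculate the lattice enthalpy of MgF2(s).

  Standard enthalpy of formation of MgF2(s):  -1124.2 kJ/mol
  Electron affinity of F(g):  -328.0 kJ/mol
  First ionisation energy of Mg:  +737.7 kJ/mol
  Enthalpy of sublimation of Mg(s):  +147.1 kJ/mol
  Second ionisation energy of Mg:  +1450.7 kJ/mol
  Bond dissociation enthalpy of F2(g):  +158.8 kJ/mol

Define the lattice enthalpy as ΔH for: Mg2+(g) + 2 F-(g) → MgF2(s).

ΔHf° = 1·ΔHsub + 1·(ΣIE) + 1·D(F2) + 2·EA + U
-1124.2 = 1·(+147.1) + 1·(+2188.4) + 1·(+158.8) + 2·(-328.0) + U
U = -1124.2 − (+1838.3) = -2962.5 kJ/mol

U = -2962.5 kJ/mol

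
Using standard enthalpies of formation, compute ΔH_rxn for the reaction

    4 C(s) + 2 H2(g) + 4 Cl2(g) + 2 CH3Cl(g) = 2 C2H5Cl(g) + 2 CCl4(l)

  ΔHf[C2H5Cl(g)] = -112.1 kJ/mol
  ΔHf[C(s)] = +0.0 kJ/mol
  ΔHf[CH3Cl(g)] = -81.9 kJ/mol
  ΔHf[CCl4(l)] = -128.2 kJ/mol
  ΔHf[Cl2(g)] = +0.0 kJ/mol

ΔH°rxn = Σ nΔHf°(products) − Σ nΔHf°(reactants).
Products: 2·(-112.1) + 2·(-128.2) = -480.6
Reactants: 4·(+0.0) + 2·(+0.0) + 4·(+0.0) + 2·(-81.9) = -163.8
ΔH_rxn = (-480.6) − (-163.8) = -316.8 kJ/mol

ΔH_rxn = -316.8 kJ/mol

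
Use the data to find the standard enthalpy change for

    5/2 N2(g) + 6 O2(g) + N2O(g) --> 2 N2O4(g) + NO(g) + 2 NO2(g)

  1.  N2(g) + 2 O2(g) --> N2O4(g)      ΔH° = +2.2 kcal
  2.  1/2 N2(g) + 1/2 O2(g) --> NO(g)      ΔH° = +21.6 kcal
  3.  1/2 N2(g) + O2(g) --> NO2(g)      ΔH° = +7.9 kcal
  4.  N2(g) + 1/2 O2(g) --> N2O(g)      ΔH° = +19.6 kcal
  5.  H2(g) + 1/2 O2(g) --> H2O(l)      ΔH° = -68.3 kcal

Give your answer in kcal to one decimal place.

ΔH° = 22.2 kcal

eq. 1 × 2 (scale by 2 for the 2 N2O4(g)): (2)·(+2.2) = +4.4 kcal
eq. 2 as written (NO(g) already on the product side): +21.6 kcal
eq. 3 × 2 (×2 to match 2 NO2(g) in the target): (2)·(+7.9) = +15.8 kcal
eq. 4 reversed (reverse to put N2O(g) on the reactant side): -19.6 kcal
eq. 5: not needed (H2O(l) appears nowhere else).
Combining the equations, ΔH° = (2)·(+2.2) + (1)·(+21.6) + (2)·(+7.9) + (-1)·(+19.6) = 22.2 kcal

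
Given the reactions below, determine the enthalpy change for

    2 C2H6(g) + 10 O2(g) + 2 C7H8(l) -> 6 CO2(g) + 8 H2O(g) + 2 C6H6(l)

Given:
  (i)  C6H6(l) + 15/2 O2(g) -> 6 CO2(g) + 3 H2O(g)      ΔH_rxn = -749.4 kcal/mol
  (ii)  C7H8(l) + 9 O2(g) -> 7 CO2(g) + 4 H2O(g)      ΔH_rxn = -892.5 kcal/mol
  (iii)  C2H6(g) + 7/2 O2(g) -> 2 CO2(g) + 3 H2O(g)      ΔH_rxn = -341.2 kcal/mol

(i) reversed and × 2: (-2)·(-749.4) = +1498.8 kcal/mol
(ii) × 2: (2)·(-892.5) = -1785.0 kcal/mol
(iii) × 2: (2)·(-341.2) = -682.4 kcal/mol
Combining the equations, ΔH_rxn = (-2)·(-749.4) + (2)·(-892.5) + (2)·(-341.2) = -968.6 kcal/mol

ΔH_rxn = -968.6 kcal/mol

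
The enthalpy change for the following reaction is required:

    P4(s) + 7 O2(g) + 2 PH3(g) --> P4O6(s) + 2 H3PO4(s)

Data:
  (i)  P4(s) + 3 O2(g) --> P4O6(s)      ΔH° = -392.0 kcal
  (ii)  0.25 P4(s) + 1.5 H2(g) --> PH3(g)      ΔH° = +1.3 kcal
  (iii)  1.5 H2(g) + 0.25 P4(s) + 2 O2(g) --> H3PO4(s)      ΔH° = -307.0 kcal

(i) as written (P4O6(s) already on the product side): -392.0 kcal
(ii) reversed and × 2 (reverse to put PH3(g) on the reactant side; ×2 to match 2 PH3(g) in the target): (-2)·(+1.3) = -2.6 kcal
(iii) × 2 (scale by 2 for the 2 H3PO4(s)): (2)·(-307.0) = -614.0 kcal
ΔH° = (1)·(-392.0) + (-2)·(+1.3) + (2)·(-307.0) = -1008.6 kcal

ΔH° = -1008.6 kcal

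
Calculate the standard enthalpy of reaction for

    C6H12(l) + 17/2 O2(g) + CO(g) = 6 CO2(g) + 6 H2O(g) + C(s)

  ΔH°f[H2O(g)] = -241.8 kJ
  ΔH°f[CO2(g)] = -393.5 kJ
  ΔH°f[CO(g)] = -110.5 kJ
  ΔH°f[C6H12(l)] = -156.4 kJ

ΔH°rxn = Σ nΔHf°(products) − Σ nΔHf°(reactants).
Products: 6·(-393.5) + 6·(-241.8) + 1·(+0.0) = -3811.8
Reactants: 1·(-156.4) + 17/2·(+0.0) + 1·(-110.5) = -266.9
ΔH° = (-3811.8) − (-266.9) = -3544.9 kJ

ΔH° = -3544.9 kJ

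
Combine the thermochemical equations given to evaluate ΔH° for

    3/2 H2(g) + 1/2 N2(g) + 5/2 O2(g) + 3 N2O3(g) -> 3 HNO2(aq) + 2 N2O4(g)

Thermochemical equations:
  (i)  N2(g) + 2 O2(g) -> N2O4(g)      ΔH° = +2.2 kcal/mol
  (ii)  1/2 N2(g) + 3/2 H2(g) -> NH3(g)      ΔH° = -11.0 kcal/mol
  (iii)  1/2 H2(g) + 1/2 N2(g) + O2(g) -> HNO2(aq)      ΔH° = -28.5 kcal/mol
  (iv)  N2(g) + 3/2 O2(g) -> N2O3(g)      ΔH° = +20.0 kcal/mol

ΔH° = -141.1 kcal/mol

(i) × 2: (2)·(+2.2) = +4.4 kcal/mol
(ii): not needed.
(iii) × 3: (3)·(-28.5) = -85.5 kcal/mol
(iv) reversed and × 3: (-3)·(+20.0) = -60.0 kcal/mol
ΔH° = (2)·(+2.2) + (3)·(-28.5) + (-3)·(+20.0) = -141.1 kcal/mol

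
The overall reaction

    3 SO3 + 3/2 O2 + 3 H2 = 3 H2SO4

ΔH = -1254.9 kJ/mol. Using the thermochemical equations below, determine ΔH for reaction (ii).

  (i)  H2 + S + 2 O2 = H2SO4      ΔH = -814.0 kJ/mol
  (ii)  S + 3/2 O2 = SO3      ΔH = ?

(i) × 3: (3)·(-814.0) = -2442.0 kJ/mol
(ii) reversed and × 3: contributes −3·x
-1254.9 = (-2442.0) − 3·x
x = (-1254.9 − (-2442.0)) / (-3) = -395.7 kJ/mol

ΔH = -395.7 kJ/mol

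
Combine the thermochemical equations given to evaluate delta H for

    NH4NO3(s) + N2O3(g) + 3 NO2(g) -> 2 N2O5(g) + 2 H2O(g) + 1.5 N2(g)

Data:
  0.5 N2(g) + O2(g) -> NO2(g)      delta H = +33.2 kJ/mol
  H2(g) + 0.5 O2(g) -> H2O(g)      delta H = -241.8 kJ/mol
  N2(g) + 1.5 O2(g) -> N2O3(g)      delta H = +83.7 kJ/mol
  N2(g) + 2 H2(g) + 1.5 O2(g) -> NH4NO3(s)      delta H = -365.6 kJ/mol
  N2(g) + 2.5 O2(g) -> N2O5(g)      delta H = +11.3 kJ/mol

equation 1 reversed and × 3 (NO2(g) must end up as a reactant; ×3 to match 3 NO2(g) in the target): (-3)·(+33.2) = -99.6 kJ/mol
equation 2 × 2 (scale by 2 for the 2 H2O(g)): (2)·(-241.8) = -483.6 kJ/mol
equation 3 reversed (N2O3(g) must end up as a reactant): -83.7 kJ/mol
equation 4 reversed (reverse to put NH4NO3(s) on the reactant side): +365.6 kJ/mol
equation 5 × 2 (×2 to match 2 N2O5(g) in the target): (2)·(+11.3) = +22.6 kJ/mol
By Hess's law, delta H = (-99.6) + (-483.6) + (-83.7) + (+365.6) + (+22.6) = -278.7 kJ/mol

delta H = -278.7 kJ/mol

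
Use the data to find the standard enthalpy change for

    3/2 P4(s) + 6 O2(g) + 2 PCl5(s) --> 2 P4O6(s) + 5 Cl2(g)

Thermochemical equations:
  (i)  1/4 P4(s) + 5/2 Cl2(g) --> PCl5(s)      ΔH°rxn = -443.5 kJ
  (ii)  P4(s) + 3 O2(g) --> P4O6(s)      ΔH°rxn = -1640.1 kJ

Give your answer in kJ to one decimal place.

ΔH°rxn = -2393.2 kJ

(i) reversed and × 2: (-2)·(-443.5) = +887.0 kJ
(ii) × 2: (2)·(-1640.1) = -3280.2 kJ
ΔH°rxn = (+887.0) + (-3280.2) = -2393.2 kJ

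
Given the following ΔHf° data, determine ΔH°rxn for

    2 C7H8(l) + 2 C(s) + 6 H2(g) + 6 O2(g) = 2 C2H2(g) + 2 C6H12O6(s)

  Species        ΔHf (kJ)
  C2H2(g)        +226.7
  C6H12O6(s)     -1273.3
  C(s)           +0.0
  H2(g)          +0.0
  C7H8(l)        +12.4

ΔH°rxn = -2118.0 kJ

ΔH°rxn = Σ nΔHf°(products) − Σ nΔHf°(reactants).
Products: 2·(+226.7) + 2·(-1273.3) = -2093.2
Reactants: 2·(+12.4) + 2·(+0.0) + 6·(+0.0) + 6·(+0.0) = +24.8
ΔH°rxn = (-2093.2) − (+24.8) = -2118.0 kJ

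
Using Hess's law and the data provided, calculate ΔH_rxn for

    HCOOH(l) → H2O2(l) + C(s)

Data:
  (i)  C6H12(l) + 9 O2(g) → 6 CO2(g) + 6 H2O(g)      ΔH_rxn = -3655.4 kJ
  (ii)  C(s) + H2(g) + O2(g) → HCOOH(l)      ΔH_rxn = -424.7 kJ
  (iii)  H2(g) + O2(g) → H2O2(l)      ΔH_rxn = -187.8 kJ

ΔH_rxn = 236.9 kJ

(i): not needed.
(ii) reversed: +424.7 kJ
(iii) as written: -187.8 kJ
By Hess's law, ΔH_rxn = (-1)·(-424.7) + (1)·(-187.8) = 236.9 kJ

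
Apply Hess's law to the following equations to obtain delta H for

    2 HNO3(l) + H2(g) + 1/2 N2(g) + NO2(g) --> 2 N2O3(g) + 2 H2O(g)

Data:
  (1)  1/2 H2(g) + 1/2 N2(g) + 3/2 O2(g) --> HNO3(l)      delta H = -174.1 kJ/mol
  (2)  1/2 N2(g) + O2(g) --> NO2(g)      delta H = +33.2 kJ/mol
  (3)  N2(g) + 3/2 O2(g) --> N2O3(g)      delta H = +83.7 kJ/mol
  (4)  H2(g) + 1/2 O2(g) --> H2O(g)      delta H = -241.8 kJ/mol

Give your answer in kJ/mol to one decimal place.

delta H = -1.2 kJ/mol

(1) reversed and × 2 (HNO3(l) must end up as a reactant; scale by 2 for the 2 HNO3(l)): (-2)·(-174.1) = +348.2 kJ/mol
(2) reversed (NO2(g) must end up as a reactant): -33.2 kJ/mol
(3) × 2 (scale by 2 for the 2 N2O3(g)): (2)·(+83.7) = +167.4 kJ/mol
(4) × 2 (×2 to match 2 H2O(g) in the target): (2)·(-241.8) = -483.6 kJ/mol
delta H = (-2)·(-174.1) + (-1)·(+33.2) + (2)·(+83.7) + (2)·(-241.8) = -1.2 kJ/mol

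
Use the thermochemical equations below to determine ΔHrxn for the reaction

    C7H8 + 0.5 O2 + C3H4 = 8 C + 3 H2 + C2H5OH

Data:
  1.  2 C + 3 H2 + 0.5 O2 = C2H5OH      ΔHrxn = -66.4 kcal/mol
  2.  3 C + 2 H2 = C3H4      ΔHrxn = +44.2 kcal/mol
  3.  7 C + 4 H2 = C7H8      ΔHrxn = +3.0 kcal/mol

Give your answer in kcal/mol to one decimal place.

ΔHrxn = -113.6 kcal/mol

eq. 1 as written (C2H5OH already on the product side): -66.4 kcal/mol
eq. 2 reversed (C3H4 must end up as a reactant): -44.2 kcal/mol
eq. 3 reversed (reverse to put C7H8 on the reactant side): -3.0 kcal/mol
Since enthalpy is a state function, ΔHrxn = (-66.4) + (-44.2) + (-3.0) = -113.6 kcal/mol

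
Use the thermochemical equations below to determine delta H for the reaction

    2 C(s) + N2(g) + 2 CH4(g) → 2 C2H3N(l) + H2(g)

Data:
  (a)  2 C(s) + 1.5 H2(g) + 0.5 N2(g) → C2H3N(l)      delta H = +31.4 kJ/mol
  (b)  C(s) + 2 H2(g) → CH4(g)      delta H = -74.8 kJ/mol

delta H = 212.4 kJ/mol

(a) × 2 (×2 to match 2 C2H3N(l) in the target): (2)·(+31.4) = +62.8 kJ/mol
(b) reversed and × 2 (CH4(g) must end up as a reactant; ×2 to match 2 CH4(g) in the target): (-2)·(-74.8) = +149.6 kJ/mol
Summing the manipulated equations, delta H = (+62.8) + (+149.6) = 212.4 kJ/mol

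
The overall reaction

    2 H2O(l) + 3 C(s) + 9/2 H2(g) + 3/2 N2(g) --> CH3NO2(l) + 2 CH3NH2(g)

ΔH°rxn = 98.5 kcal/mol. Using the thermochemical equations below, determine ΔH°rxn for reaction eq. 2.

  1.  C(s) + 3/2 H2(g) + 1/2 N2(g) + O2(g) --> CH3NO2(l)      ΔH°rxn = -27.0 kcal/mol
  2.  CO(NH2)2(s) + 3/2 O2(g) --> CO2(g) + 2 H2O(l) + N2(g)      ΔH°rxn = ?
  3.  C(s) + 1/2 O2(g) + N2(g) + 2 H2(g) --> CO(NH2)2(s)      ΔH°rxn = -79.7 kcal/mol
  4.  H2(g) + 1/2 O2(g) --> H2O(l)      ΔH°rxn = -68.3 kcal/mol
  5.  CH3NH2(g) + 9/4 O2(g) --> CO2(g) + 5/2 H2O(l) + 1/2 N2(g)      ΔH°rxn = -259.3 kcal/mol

eq. 1 as written (CH3NO2(l) already on the product side): -27.0 kcal/mol
eq. 2 × 2: contributes 2·x
eq. 3 × 2: (2)·(-79.7) = -159.4 kcal/mol
eq. 4 reversed: +68.3 kcal/mol
eq. 5 reversed and × 2 (CH3NH2(g) must end up as a product; ×2 to match 2 CH3NH2(g) in the target): (-2)·(-259.3) = +518.6 kcal/mol
+98.5 = (-27.0) + (-159.4) + (+68.3) + (+518.6) + 2·x
x = (+98.5 − (+400.5)) / (2) = -151.0 kcal/mol

ΔH°rxn = -151.0 kcal/mol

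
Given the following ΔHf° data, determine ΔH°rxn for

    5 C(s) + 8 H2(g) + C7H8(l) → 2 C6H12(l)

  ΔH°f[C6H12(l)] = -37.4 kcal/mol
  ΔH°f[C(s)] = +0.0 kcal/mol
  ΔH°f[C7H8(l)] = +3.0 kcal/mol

Products: 2·(-37.4) = -74.8
Reactants: 5·(+0.0) + 8·(+0.0) + 1·(+3.0) = +3.0
ΔH°rxn = (-74.8) − (+3.0) = -77.8 kcal/mol

ΔH°rxn = -77.8 kcal/mol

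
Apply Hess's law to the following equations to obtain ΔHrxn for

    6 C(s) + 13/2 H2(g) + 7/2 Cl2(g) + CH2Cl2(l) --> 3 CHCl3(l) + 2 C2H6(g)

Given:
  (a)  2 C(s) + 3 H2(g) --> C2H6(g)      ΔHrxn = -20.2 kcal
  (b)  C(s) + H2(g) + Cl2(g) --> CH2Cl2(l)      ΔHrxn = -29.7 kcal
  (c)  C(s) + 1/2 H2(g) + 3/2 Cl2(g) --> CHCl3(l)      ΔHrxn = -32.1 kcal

(a) × 2 (scale by 2 for the 2 C2H6(g)): (2)·(-20.2) = -40.4 kcal
(b) reversed (reverse to put CH2Cl2(l) on the reactant side): +29.7 kcal
(c) × 3 (×3 to match 3 CHCl3(l) in the target): (3)·(-32.1) = -96.3 kcal
Since enthalpy is a state function, ΔHrxn = (-40.4) + (+29.7) + (-96.3) = -107.0 kcal

ΔHrxn = -107.0 kcal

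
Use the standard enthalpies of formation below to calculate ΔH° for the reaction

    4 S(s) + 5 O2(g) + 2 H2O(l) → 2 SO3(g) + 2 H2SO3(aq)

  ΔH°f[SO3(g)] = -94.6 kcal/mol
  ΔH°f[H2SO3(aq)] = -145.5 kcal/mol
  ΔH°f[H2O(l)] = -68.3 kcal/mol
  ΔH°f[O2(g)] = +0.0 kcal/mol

Products: 2·(-94.6) + 2·(-145.5) = -480.2
Reactants: 4·(+0.0) + 5·(+0.0) + 2·(-68.3) = -136.6
ΔH° = (-480.2) − (-136.6) = -343.6 kcal/mol

ΔH° = -343.6 kcal/mol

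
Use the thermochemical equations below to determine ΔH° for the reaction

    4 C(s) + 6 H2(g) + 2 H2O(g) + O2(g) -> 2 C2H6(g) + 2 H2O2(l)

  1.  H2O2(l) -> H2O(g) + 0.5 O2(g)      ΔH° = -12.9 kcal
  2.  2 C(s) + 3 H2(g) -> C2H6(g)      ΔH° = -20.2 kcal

ΔH° = -14.6 kcal

eq. 1 reversed and × 2 (reverse to put H2O2(l) on the product side; scale by 2 for the 2 H2O2(l)): (-2)·(-12.9) = +25.8 kcal
eq. 2 × 2 (×2 to match 2 C2H6(g) in the target): (2)·(-20.2) = -40.4 kcal
ΔH° = (+25.8) + (-40.4) = -14.6 kcal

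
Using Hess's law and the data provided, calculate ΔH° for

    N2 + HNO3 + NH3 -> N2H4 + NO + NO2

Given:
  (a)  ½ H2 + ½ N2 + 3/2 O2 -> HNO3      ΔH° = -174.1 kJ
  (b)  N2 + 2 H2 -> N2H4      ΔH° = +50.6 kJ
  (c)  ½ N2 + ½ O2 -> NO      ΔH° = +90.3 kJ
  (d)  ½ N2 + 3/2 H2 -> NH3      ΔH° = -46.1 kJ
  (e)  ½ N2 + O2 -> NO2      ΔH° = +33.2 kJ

(a) reversed (reverse to put HNO3 on the reactant side): +174.1 kJ
(b) as written (N2H4 already on the product side): +50.6 kJ
(c) as written (NO already on the product side): +90.3 kJ
(d) reversed (NH3 must end up as a reactant): +46.1 kJ
(e) as written (NO2 already on the product side): +33.2 kJ
Combining the equations, ΔH° = (-1)·(-174.1) + (1)·(+50.6) + (1)·(+90.3) + (-1)·(-46.1) + (1)·(+33.2) = 394.3 kJ

ΔH° = 394.3 kJ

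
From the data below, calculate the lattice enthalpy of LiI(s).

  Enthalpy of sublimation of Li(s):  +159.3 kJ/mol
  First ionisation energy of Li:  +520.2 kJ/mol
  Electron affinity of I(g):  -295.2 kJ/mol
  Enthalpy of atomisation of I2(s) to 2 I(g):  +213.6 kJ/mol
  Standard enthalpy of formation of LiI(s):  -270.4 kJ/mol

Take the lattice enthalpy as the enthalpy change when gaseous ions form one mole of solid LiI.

U = -761.5 kJ/mol

ΔHf° = 1·ΔHsub + 1·(ΣIE) + 1/2·D(I2) + 1·EA + U
-270.4 = 1·(+159.3) + 1·(+520.2) + 1/2·(+213.6) + 1·(-295.2) + U
U = -270.4 − (+491.1) = -761.5 kJ/mol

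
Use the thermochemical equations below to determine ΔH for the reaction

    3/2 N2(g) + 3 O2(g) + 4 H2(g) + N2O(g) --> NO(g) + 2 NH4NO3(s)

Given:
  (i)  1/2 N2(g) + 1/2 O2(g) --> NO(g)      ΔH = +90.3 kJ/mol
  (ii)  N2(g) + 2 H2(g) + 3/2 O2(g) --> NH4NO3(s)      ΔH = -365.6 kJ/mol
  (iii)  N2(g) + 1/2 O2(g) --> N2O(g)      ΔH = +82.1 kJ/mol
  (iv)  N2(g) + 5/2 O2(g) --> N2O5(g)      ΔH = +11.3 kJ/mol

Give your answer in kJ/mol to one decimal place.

ΔH = -723.0 kJ/mol

(i) as written (NO(g) already on the product side): +90.3 kJ/mol
(ii) × 2 (×2 to match 2 NH4NO3(s) in the target): (2)·(-365.6) = -731.2 kJ/mol
(iii) reversed (reverse to put N2O(g) on the reactant side): -82.1 kJ/mol
(iv): not needed (N2O5(g) appears nowhere else).
ΔH = (+90.3) + (-731.2) + (-82.1) = -723.0 kJ/mol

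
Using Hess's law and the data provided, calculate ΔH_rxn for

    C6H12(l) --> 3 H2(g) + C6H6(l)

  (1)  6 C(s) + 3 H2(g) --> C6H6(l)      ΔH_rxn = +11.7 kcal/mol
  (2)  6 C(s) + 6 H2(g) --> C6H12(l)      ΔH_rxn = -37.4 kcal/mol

(1) as written (C6H6(l) already on the product side): +11.7 kcal/mol
(2) reversed (C6H12(l) must end up as a reactant): +37.4 kcal/mol
By Hess's law, ΔH_rxn = (1)·(+11.7) + (-1)·(-37.4) = 49.1 kcal/mol

ΔH_rxn = 49.1 kcal/mol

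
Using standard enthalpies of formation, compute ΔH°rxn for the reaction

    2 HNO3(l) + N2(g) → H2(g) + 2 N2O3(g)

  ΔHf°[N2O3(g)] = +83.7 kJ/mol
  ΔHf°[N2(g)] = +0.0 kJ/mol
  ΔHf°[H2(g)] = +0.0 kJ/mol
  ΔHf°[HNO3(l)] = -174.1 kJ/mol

ΔH°rxn = 515.6 kJ/mol

Products: 1·(+0.0) + 2·(+83.7) = +167.4
Reactants: 2·(-174.1) + 1·(+0.0) = -348.2
ΔH°rxn = (+167.4) − (-348.2) = 515.6 kJ/mol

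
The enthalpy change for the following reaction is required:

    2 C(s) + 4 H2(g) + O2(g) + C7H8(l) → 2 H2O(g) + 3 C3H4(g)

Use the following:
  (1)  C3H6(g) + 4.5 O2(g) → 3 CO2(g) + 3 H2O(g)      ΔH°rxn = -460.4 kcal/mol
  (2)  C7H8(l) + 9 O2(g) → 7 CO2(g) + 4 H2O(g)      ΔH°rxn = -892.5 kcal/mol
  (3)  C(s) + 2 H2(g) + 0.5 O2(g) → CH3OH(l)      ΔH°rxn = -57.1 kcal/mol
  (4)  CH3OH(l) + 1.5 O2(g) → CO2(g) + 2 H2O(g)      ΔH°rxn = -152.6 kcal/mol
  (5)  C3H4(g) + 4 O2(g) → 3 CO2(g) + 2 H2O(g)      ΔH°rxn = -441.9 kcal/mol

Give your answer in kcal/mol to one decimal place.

ΔH°rxn = 13.8 kcal/mol

(1): not needed (C3H6(g) appears nowhere else).
(2) as written (C7H8(l) already on the reactant side): -892.5 kcal/mol
(3) × 2 (×2 to match 2 C(s) in the target): (2)·(-57.1) = -114.2 kcal/mol
(4) × 2: (2)·(-152.6) = -305.2 kcal/mol
(5) reversed and × 3 (reverse to put C3H4(g) on the product side; ×3 to match 3 C3H4(g) in the target): (-3)·(-441.9) = +1325.7 kcal/mol
ΔH°rxn = (1)·(-892.5) + (2)·(-57.1) + (2)·(-152.6) + (-3)·(-441.9) = 13.8 kcal/mol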